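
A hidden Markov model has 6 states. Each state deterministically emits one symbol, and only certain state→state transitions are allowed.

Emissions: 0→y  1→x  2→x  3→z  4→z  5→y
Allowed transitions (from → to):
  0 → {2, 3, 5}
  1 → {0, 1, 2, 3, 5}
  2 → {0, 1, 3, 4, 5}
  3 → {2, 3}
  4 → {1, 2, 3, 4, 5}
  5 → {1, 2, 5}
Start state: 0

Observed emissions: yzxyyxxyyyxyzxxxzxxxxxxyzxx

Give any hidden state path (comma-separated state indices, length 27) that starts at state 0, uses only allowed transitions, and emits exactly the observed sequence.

  0: obs=y cand={0,5} pick 0 [start]
  1: obs=z cand={3,4} pick 3 [0->3 ok]
  2: obs=x cand={1,2} pick 2 [3->2 ok]
  3: obs=y cand={0,5} pick 5 [2->5 ok]
  4: obs=y cand={0,5} pick 5 [5->5 ok]
  5: obs=x cand={1,2} pick 1 [5->1 ok]
  6: obs=x cand={1,2} pick 1 [1->1 ok]
  7: obs=y cand={0,5} pick 0 [1->0 ok]
  8: obs=y cand={0,5} pick 5 [0->5 ok]
  9: obs=y cand={0,5} pick 5 [5->5 ok]
  10: obs=x cand={1,2} pick 1 [5->1 ok]
  11: obs=y cand={0,5} pick 0 [1->0 ok]
  12: obs=z cand={3,4} pick 3 [0->3 ok]
  13: obs=x cand={1,2} pick 2 [3->2 ok]
  14: obs=x cand={1,2} pick 1 [2->1 ok]
  15: obs=x cand={1,2} pick 2 [1->2 ok]
  16: obs=z cand={3,4} pick 4 [2->4 ok]
  17: obs=x cand={1,2} pick 2 [4->2 ok]
  18: obs=x cand={1,2} pick 1 [2->1 ok]
  19: obs=x cand={1,2} pick 1 [1->1 ok]
  20: obs=x cand={1,2} pick 1 [1->1 ok]
  21: obs=x cand={1,2} pick 1 [1->1 ok]
  22: obs=x cand={1,2} pick 2 [1->2 ok]
  23: obs=y cand={0,5} pick 0 [2->0 ok]
  24: obs=z cand={3,4} pick 3 [0->3 ok]
  25: obs=x cand={1,2} pick 2 [3->2 ok]
  26: obs=x cand={1,2} pick 1 [2->1 ok]

0,3,2,5,5,1,1,0,5,5,1,0,3,2,1,2,4,2,1,1,1,1,2,0,3,2,1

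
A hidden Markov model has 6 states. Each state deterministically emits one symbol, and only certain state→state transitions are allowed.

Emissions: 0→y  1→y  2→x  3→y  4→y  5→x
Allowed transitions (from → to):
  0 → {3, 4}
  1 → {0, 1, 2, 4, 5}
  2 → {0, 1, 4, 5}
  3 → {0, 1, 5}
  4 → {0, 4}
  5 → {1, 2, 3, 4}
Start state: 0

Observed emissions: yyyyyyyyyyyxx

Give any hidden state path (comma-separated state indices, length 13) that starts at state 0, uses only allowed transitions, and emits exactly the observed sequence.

0,3,1,0,4,4,4,0,3,0,3,5,2

  pos 0: y in {0,1,3,4}, choose 0; start
  pos 1: y in {0,1,3,4}, choose 3; 0->3 ok
  pos 2: y in {0,1,3,4}, choose 1; 3->1 ok
  pos 3: y in {0,1,3,4}, choose 0; 1->0 ok
  pos 4: y in {0,1,3,4}, choose 4; 0->4 ok
  pos 5: y in {0,1,3,4}, choose 4; 4->4 ok
  pos 6: y in {0,1,3,4}, choose 4; 4->4 ok
  pos 7: y in {0,1,3,4}, choose 0; 4->0 ok
  pos 8: y in {0,1,3,4}, choose 3; 0->3 ok
  pos 9: y in {0,1,3,4}, choose 0; 3->0 ok
  pos 10: y in {0,1,3,4}, choose 3; 0->3 ok
  pos 11: x in {2,5}, choose 5; 3->5 ok
  pos 12: x in {2,5}, choose 2; 5->2 ok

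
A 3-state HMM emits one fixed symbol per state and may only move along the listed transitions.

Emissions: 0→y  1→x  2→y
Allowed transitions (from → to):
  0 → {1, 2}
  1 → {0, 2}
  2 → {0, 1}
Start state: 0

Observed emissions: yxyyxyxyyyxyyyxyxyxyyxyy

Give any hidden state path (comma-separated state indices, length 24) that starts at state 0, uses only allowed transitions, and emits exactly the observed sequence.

  [0] y  {0,2}  => 0  start
  [1] x  {1}  => 1  0->1 ok
  [2] y  {0,2}  => 0  1->0 ok
  [3] y  {0,2}  => 2  0->2 ok
  [4] x  {1}  => 1  2->1 ok
  [5] y  {0,2}  => 0  1->0 ok
  [6] x  {1}  => 1  0->1 ok
  [7] y  {0,2}  => 0  1->0 ok
  [8] y  {0,2}  => 2  0->2 ok
  [9] y  {0,2}  => 0  2->0 ok
  [10] x  {1}  => 1  0->1 ok
  [11] y  {0,2}  => 2  1->2 ok
  [12] y  {0,2}  => 0  2->0 ok
  [13] y  {0,2}  => 2  0->2 ok
  [14] x  {1}  => 1  2->1 ok
  [15] y  {0,2}  => 2  1->2 ok
  [16] x  {1}  => 1  2->1 ok
  [17] y  {0,2}  => 0  1->0 ok
  [18] x  {1}  => 1  0->1 ok
  [19] y  {0,2}  => 0  1->0 ok
  [20] y  {0,2}  => 2  0->2 ok
  [21] x  {1}  => 1  2->1 ok
  [22] y  {0,2}  => 0  1->0 ok
  [23] y  {0,2}  => 2  0->2 ok

0,1,0,2,1,0,1,0,2,0,1,2,0,2,1,2,1,0,1,0,2,1,0,2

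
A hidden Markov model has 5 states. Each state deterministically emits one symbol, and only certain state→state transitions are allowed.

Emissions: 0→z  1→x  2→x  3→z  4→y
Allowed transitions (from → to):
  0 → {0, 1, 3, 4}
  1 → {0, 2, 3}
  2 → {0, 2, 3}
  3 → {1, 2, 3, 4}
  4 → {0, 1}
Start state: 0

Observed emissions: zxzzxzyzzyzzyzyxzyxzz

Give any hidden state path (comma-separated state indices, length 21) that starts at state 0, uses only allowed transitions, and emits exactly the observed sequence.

  [0] z  {0,3}  => 0  start
  [1] x  {1,2}  => 1  0->1 ok
  [2] z  {0,3}  => 0  1->0 ok
  [3] z  {0,3}  => 3  0->3 ok
  [4] x  {1,2}  => 1  3->1 ok
  [5] z  {0,3}  => 0  1->0 ok
  [6] y  {4}  => 4  0->4 ok
  [7] z  {0,3}  => 0  4->0 ok
  [8] z  {0,3}  => 0  0->0 ok
  [9] y  {4}  => 4  0->4 ok
  [10] z  {0,3}  => 0  4->0 ok
  [11] z  {0,3}  => 3  0->3 ok
  [12] y  {4}  => 4  3->4 ok
  [13] z  {0,3}  => 0  4->0 ok
  [14] y  {4}  => 4  0->4 ok
  [15] x  {1,2}  => 1  4->1 ok
  [16] z  {0,3}  => 3  1->3 ok
  [17] y  {4}  => 4  3->4 ok
  [18] x  {1,2}  => 1  4->1 ok
  [19] z  {0,3}  => 0  1->0 ok
  [20] z  {0,3}  => 0  0->0 ok

0,1,0,3,1,0,4,0,0,4,0,3,4,0,4,1,3,4,1,0,0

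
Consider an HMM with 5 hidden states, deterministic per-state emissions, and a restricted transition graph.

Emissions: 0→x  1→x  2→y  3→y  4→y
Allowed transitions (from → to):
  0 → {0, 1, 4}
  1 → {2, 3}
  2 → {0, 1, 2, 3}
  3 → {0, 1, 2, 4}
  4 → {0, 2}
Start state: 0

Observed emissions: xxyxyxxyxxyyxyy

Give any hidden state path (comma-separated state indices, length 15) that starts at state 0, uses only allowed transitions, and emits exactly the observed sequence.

  t0 'x' -> {0,1}, take 0 (start)
  t1 'x' -> {0,1}, take 1 (0->1 ok)
  t2 'y' -> {2,3,4}, take 3 (1->3 ok)
  t3 'x' -> {0,1}, take 1 (3->1 ok)
  t4 'y' -> {2,3,4}, take 3 (1->3 ok)
  t5 'x' -> {0,1}, take 0 (3->0 ok)
  t6 'x' -> {0,1}, take 1 (0->1 ok)
  t7 'y' -> {2,3,4}, take 3 (1->3 ok)
  t8 'x' -> {0,1}, take 0 (3->0 ok)
  t9 'x' -> {0,1}, take 1 (0->1 ok)
  t10 'y' -> {2,3,4}, take 3 (1->3 ok)
  t11 'y' -> {2,3,4}, take 2 (3->2 ok)
  t12 'x' -> {0,1}, take 1 (2->1 ok)
  t13 'y' -> {2,3,4}, take 2 (1->2 ok)
  t14 'y' -> {2,3,4}, take 2 (2->2 ok)

0,1,3,1,3,0,1,3,0,1,3,2,1,2,2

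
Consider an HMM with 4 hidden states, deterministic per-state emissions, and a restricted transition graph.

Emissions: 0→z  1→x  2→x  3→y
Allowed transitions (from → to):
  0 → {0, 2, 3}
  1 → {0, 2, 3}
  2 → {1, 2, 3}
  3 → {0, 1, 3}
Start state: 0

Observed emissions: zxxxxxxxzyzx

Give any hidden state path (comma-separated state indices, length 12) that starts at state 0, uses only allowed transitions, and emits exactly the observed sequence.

  [0] z  {0}  => 0  start
  [1] x  {1,2}  => 2  0->2 ok
  [2] x  {1,2}  => 2  2->2 ok
  [3] x  {1,2}  => 2  2->2 ok
  [4] x  {1,2}  => 1  2->1 ok
  [5] x  {1,2}  => 2  1->2 ok
  [6] x  {1,2}  => 2  2->2 ok
  [7] x  {1,2}  => 1  2->1 ok
  [8] z  {0}  => 0  1->0 ok
  [9] y  {3}  => 3  0->3 ok
  [10] z  {0}  => 0  3->0 ok
  [11] x  {1,2}  => 2  0->2 ok

0,2,2,2,1,2,2,1,0,3,0,2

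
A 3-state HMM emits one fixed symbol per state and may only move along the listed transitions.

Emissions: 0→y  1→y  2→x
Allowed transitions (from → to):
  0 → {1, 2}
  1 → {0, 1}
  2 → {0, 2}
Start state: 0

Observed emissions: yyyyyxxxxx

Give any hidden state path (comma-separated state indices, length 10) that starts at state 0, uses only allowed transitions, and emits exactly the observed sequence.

0,1,1,1,0,2,2,2,2,2

  t0 'y' -> {0,1}, take 0 (start)
  t1 'y' -> {0,1}, take 1 (0->1 ok)
  t2 'y' -> {0,1}, take 1 (1->1 ok)
  t3 'y' -> {0,1}, take 1 (1->1 ok)
  t4 'y' -> {0,1}, take 0 (1->0 ok)
  t5 'x' -> {2}, take 2 (0->2 ok)
  t6 'x' -> {2}, take 2 (2->2 ok)
  t7 'x' -> {2}, take 2 (2->2 ok)
  t8 'x' -> {2}, take 2 (2->2 ok)
  t9 'x' -> {2}, take 2 (2->2 ok)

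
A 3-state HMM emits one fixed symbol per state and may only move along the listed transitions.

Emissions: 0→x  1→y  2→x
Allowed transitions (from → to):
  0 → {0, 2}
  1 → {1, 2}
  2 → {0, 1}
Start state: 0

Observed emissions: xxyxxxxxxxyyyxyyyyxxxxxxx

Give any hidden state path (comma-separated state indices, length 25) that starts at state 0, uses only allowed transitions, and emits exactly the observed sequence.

0,2,1,2,0,0,0,2,0,2,1,1,1,2,1,1,1,1,2,0,0,0,0,0,2

  0: obs=x cand={0,2} pick 0 [start]
  1: obs=x cand={0,2} pick 2 [0->2 ok]
  2: obs=y cand={1} pick 1 [2->1 ok]
  3: obs=x cand={0,2} pick 2 [1->2 ok]
  4: obs=x cand={0,2} pick 0 [2->0 ok]
  5: obs=x cand={0,2} pick 0 [0->0 ok]
  6: obs=x cand={0,2} pick 0 [0->0 ok]
  7: obs=x cand={0,2} pick 2 [0->2 ok]
  8: obs=x cand={0,2} pick 0 [2->0 ok]
  9: obs=x cand={0,2} pick 2 [0->2 ok]
  10: obs=y cand={1} pick 1 [2->1 ok]
  11: obs=y cand={1} pick 1 [1->1 ok]
  12: obs=y cand={1} pick 1 [1->1 ok]
  13: obs=x cand={0,2} pick 2 [1->2 ok]
  14: obs=y cand={1} pick 1 [2->1 ok]
  15: obs=y cand={1} pick 1 [1->1 ok]
  16: obs=y cand={1} pick 1 [1->1 ok]
  17: obs=y cand={1} pick 1 [1->1 ok]
  18: obs=x cand={0,2} pick 2 [1->2 ok]
  19: obs=x cand={0,2} pick 0 [2->0 ok]
  20: obs=x cand={0,2} pick 0 [0->0 ok]
  21: obs=x cand={0,2} pick 0 [0->0 ok]
  22: obs=x cand={0,2} pick 0 [0->0 ok]
  23: obs=x cand={0,2} pick 0 [0->0 ok]
  24: obs=x cand={0,2} pick 2 [0->2 ok]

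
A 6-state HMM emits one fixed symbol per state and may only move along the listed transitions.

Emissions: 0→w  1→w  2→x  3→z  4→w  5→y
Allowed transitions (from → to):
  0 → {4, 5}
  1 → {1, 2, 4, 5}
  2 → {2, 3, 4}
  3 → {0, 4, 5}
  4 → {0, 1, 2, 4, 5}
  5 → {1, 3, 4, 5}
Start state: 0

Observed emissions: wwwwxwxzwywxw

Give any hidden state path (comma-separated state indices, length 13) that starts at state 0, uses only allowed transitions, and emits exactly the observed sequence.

0,4,4,1,2,4,2,3,0,5,1,2,4

  t0 'w' -> {0,1,4}, take 0 (start)
  t1 'w' -> {0,1,4}, take 4 (0->4 ok)
  t2 'w' -> {0,1,4}, take 4 (4->4 ok)
  t3 'w' -> {0,1,4}, take 1 (4->1 ok)
  t4 'x' -> {2}, take 2 (1->2 ok)
  t5 'w' -> {0,1,4}, take 4 (2->4 ok)
  t6 'x' -> {2}, take 2 (4->2 ok)
  t7 'z' -> {3}, take 3 (2->3 ok)
  t8 'w' -> {0,1,4}, take 0 (3->0 ok)
  t9 'y' -> {5}, take 5 (0->5 ok)
  t10 'w' -> {0,1,4}, take 1 (5->1 ok)
  t11 'x' -> {2}, take 2 (1->2 ok)
  t12 'w' -> {0,1,4}, take 4 (2->4 ok)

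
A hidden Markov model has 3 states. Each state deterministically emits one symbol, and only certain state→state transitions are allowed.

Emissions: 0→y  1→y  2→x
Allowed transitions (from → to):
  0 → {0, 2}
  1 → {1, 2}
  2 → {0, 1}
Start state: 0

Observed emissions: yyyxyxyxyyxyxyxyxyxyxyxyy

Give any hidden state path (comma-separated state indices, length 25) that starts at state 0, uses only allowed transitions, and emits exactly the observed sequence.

  pos 0: y in {0,1}, choose 0; start
  pos 1: y in {0,1}, choose 0; 0->0 ok
  pos 2: y in {0,1}, choose 0; 0->0 ok
  pos 3: x in {2}, choose 2; 0->2 ok
  pos 4: y in {0,1}, choose 0; 2->0 ok
  pos 5: x in {2}, choose 2; 0->2 ok
  pos 6: y in {0,1}, choose 1; 2->1 ok
  pos 7: x in {2}, choose 2; 1->2 ok
  pos 8: y in {0,1}, choose 1; 2->1 ok
  pos 9: y in {0,1}, choose 1; 1->1 ok
  pos 10: x in {2}, choose 2; 1->2 ok
  pos 11: y in {0,1}, choose 1; 2->1 ok
  pos 12: x in {2}, choose 2; 1->2 ok
  pos 13: y in {0,1}, choose 0; 2->0 ok
  pos 14: x in {2}, choose 2; 0->2 ok
  pos 15: y in {0,1}, choose 1; 2->1 ok
  pos 16: x in {2}, choose 2; 1->2 ok
  pos 17: y in {0,1}, choose 1; 2->1 ok
  pos 18: x in {2}, choose 2; 1->2 ok
  pos 19: y in {0,1}, choose 1; 2->1 ok
  pos 20: x in {2}, choose 2; 1->2 ok
  pos 21: y in {0,1}, choose 1; 2->1 ok
  pos 22: x in {2}, choose 2; 1->2 ok
  pos 23: y in {0,1}, choose 1; 2->1 ok
  pos 24: y in {0,1}, choose 1; 1->1 ok

0,0,0,2,0,2,1,2,1,1,2,1,2,0,2,1,2,1,2,1,2,1,2,1,1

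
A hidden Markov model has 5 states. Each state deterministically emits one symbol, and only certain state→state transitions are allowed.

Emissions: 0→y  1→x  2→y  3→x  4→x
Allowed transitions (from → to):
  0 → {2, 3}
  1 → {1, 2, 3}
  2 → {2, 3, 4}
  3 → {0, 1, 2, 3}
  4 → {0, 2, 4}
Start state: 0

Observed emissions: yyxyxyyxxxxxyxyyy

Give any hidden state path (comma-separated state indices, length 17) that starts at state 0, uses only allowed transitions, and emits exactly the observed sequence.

  0: obs=y cand={0,2} pick 0 [start]
  1: obs=y cand={0,2} pick 2 [0->2 ok]
  2: obs=x cand={1,3,4} pick 3 [2->3 ok]
  3: obs=y cand={0,2} pick 2 [3->2 ok]
  4: obs=x cand={1,3,4} pick 4 [2->4 ok]
  5: obs=y cand={0,2} pick 2 [4->2 ok]
  6: obs=y cand={0,2} pick 2 [2->2 ok]
  7: obs=x cand={1,3,4} pick 3 [2->3 ok]
  8: obs=x cand={1,3,4} pick 1 [3->1 ok]
  9: obs=x cand={1,3,4} pick 1 [1->1 ok]
  10: obs=x cand={1,3,4} pick 3 [1->3 ok]
  11: obs=x cand={1,3,4} pick 3 [3->3 ok]
  12: obs=y cand={0,2} pick 2 [3->2 ok]
  13: obs=x cand={1,3,4} pick 4 [2->4 ok]
  14: obs=y cand={0,2} pick 0 [4->0 ok]
  15: obs=y cand={0,2} pick 2 [0->2 ok]
  16: obs=y cand={0,2} pick 2 [2->2 ok]

0,2,3,2,4,2,2,3,1,1,3,3,2,4,0,2,2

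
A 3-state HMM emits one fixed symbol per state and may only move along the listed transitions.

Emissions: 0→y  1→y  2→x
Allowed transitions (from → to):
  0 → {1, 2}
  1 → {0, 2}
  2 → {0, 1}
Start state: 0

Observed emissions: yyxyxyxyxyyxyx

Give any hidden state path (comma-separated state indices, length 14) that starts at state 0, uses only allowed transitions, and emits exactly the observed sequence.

  [0] y  {0,1}  => 0  start
  [1] y  {0,1}  => 1  0->1 ok
  [2] x  {2}  => 2  1->2 ok
  [3] y  {0,1}  => 0  2->0 ok
  [4] x  {2}  => 2  0->2 ok
  [5] y  {0,1}  => 0  2->0 ok
  [6] x  {2}  => 2  0->2 ok
  [7] y  {0,1}  => 1  2->1 ok
  [8] x  {2}  => 2  1->2 ok
  [9] y  {0,1}  => 0  2->0 ok
  [10] y  {0,1}  => 1  0->1 ok
  [11] x  {2}  => 2  1->2 ok
  [12] y  {0,1}  => 1  2->1 ok
  [13] x  {2}  => 2  1->2 ok

0,1,2,0,2,0,2,1,2,0,1,2,1,2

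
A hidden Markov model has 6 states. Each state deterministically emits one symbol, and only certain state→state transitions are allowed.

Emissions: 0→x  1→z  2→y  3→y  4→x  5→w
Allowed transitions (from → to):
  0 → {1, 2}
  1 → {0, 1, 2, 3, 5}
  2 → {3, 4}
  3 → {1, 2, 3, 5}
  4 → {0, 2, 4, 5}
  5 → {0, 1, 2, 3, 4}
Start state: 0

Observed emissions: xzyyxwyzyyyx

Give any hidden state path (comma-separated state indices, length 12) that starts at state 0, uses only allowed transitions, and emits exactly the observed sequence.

0,1,3,2,4,5,3,1,2,3,2,4

  t0 'x' -> {0,4}, take 0 (start)
  t1 'z' -> {1}, take 1 (0->1 ok)
  t2 'y' -> {2,3}, take 3 (1->3 ok)
  t3 'y' -> {2,3}, take 2 (3->2 ok)
  t4 'x' -> {0,4}, take 4 (2->4 ok)
  t5 'w' -> {5}, take 5 (4->5 ok)
  t6 'y' -> {2,3}, take 3 (5->3 ok)
  t7 'z' -> {1}, take 1 (3->1 ok)
  t8 'y' -> {2,3}, take 2 (1->2 ok)
  t9 'y' -> {2,3}, take 3 (2->3 ok)
  t10 'y' -> {2,3}, take 2 (3->2 ok)
  t11 'x' -> {0,4}, take 4 (2->4 ok)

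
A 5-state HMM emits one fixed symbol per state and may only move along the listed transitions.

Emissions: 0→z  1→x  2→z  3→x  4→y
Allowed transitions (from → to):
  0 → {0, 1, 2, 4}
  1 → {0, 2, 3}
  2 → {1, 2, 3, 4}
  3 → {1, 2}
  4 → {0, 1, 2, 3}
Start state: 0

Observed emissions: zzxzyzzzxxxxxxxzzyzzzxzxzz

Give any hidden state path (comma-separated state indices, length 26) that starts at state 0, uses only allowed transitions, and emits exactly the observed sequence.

  [0] z  {0,2}  => 0  start
  [1] z  {0,2}  => 2  0->2 ok
  [2] x  {1,3}  => 1  2->1 ok
  [3] z  {0,2}  => 0  1->0 ok
  [4] y  {4}  => 4  0->4 ok
  [5] z  {0,2}  => 0  4->0 ok
  [6] z  {0,2}  => 0  0->0 ok
  [7] z  {0,2}  => 2  0->2 ok
  [8] x  {1,3}  => 1  2->1 ok
  [9] x  {1,3}  => 3  1->3 ok
  [10] x  {1,3}  => 1  3->1 ok
  [11] x  {1,3}  => 3  1->3 ok
  [12] x  {1,3}  => 1  3->1 ok
  [13] x  {1,3}  => 3  1->3 ok
  [14] x  {1,3}  => 1  3->1 ok
  [15] z  {0,2}  => 0  1->0 ok
  [16] z  {0,2}  => 2  0->2 ok
  [17] y  {4}  => 4  2->4 ok
  [18] z  {0,2}  => 2  4->2 ok
  [19] z  {0,2}  => 2  2->2 ok
  [20] z  {0,2}  => 2  2->2 ok
  [21] x  {1,3}  => 1  2->1 ok
  [22] z  {0,2}  => 2  1->2 ok
  [23] x  {1,3}  => 3  2->3 ok
  [24] z  {0,2}  => 2  3->2 ok
  [25] z  {0,2}  => 2  2->2 ok

0,2,1,0,4,0,0,2,1,3,1,3,1,3,1,0,2,4,2,2,2,1,2,3,2,2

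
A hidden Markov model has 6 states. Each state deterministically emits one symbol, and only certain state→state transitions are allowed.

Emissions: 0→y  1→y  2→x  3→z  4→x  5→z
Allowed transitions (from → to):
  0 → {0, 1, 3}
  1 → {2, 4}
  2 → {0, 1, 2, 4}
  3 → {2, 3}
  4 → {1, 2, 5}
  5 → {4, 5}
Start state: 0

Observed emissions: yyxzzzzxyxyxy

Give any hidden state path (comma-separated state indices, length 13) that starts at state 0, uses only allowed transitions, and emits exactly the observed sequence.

0,1,4,5,5,5,5,4,1,4,1,2,1

  0: obs=y cand={0,1} pick 0 [start]
  1: obs=y cand={0,1} pick 1 [0->1 ok]
  2: obs=x cand={2,4} pick 4 [1->4 ok]
  3: obs=z cand={3,5} pick 5 [4->5 ok]
  4: obs=z cand={3,5} pick 5 [5->5 ok]
  5: obs=z cand={3,5} pick 5 [5->5 ok]
  6: obs=z cand={3,5} pick 5 [5->5 ok]
  7: obs=x cand={2,4} pick 4 [5->4 ok]
  8: obs=y cand={0,1} pick 1 [4->1 ok]
  9: obs=x cand={2,4} pick 4 [1->4 ok]
  10: obs=y cand={0,1} pick 1 [4->1 ok]
  11: obs=x cand={2,4} pick 2 [1->2 ok]
  12: obs=y cand={0,1} pick 1 [2->1 ok]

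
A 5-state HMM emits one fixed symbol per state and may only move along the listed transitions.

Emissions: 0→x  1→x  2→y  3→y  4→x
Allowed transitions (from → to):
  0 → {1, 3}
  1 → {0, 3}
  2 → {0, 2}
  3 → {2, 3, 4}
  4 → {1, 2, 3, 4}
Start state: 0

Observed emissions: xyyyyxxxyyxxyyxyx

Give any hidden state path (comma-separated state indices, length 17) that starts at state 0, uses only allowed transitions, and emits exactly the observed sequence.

0,3,3,2,2,0,1,0,3,3,4,4,3,3,4,2,0

  0: obs=x cand={0,1,4} pick 0 [start]
  1: obs=y cand={2,3} pick 3 [0->3 ok]
  2: obs=y cand={2,3} pick 3 [3->3 ok]
  3: obs=y cand={2,3} pick 2 [3->2 ok]
  4: obs=y cand={2,3} pick 2 [2->2 ok]
  5: obs=x cand={0,1,4} pick 0 [2->0 ok]
  6: obs=x cand={0,1,4} pick 1 [0->1 ok]
  7: obs=x cand={0,1,4} pick 0 [1->0 ok]
  8: obs=y cand={2,3} pick 3 [0->3 ok]
  9: obs=y cand={2,3} pick 3 [3->3 ok]
  10: obs=x cand={0,1,4} pick 4 [3->4 ok]
  11: obs=x cand={0,1,4} pick 4 [4->4 ok]
  12: obs=y cand={2,3} pick 3 [4->3 ok]
  13: obs=y cand={2,3} pick 3 [3->3 ok]
  14: obs=x cand={0,1,4} pick 4 [3->4 ok]
  15: obs=y cand={2,3} pick 2 [4->2 ok]
  16: obs=x cand={0,1,4} pick 0 [2->0 ok]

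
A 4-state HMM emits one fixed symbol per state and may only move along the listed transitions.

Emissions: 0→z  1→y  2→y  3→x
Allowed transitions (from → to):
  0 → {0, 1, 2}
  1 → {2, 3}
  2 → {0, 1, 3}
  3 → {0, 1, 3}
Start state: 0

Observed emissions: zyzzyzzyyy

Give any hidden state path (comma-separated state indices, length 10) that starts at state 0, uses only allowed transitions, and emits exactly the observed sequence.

0,2,0,0,2,0,0,1,2,1

  [0] z  {0}  => 0  start
  [1] y  {1,2}  => 2  0->2 ok
  [2] z  {0}  => 0  2->0 ok
  [3] z  {0}  => 0  0->0 ok
  [4] y  {1,2}  => 2  0->2 ok
  [5] z  {0}  => 0  2->0 ok
  [6] z  {0}  => 0  0->0 ok
  [7] y  {1,2}  => 1  0->1 ok
  [8] y  {1,2}  => 2  1->2 ok
  [9] y  {1,2}  => 1  2->1 ok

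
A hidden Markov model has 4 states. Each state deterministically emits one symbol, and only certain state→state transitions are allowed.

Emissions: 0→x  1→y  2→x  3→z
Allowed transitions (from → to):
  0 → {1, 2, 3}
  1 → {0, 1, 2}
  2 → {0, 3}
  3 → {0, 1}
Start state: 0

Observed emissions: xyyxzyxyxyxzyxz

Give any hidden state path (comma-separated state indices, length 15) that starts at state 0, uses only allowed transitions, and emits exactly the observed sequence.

0,1,1,0,3,1,0,1,0,1,2,3,1,2,3

  t0 'x' -> {0,2}, take 0 (start)
  t1 'y' -> {1}, take 1 (0->1 ok)
  t2 'y' -> {1}, take 1 (1->1 ok)
  t3 'x' -> {0,2}, take 0 (1->0 ok)
  t4 'z' -> {3}, take 3 (0->3 ok)
  t5 'y' -> {1}, take 1 (3->1 ok)
  t6 'x' -> {0,2}, take 0 (1->0 ok)
  t7 'y' -> {1}, take 1 (0->1 ok)
  t8 'x' -> {0,2}, take 0 (1->0 ok)
  t9 'y' -> {1}, take 1 (0->1 ok)
  t10 'x' -> {0,2}, take 2 (1->2 ok)
  t11 'z' -> {3}, take 3 (2->3 ok)
  t12 'y' -> {1}, take 1 (3->1 ok)
  t13 'x' -> {0,2}, take 2 (1->2 ok)
  t14 'z' -> {3}, take 3 (2->3 ok)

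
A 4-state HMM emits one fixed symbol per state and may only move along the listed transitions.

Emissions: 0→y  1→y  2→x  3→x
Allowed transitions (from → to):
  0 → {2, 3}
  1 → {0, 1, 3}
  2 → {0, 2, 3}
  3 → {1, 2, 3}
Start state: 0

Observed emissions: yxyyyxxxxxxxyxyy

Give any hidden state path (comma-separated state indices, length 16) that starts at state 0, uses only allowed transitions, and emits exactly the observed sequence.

  pos 0: y in {0,1}, choose 0; start
  pos 1: x in {2,3}, choose 3; 0->3 ok
  pos 2: y in {0,1}, choose 1; 3->1 ok
  pos 3: y in {0,1}, choose 1; 1->1 ok
  pos 4: y in {0,1}, choose 0; 1->0 ok
  pos 5: x in {2,3}, choose 2; 0->2 ok
  pos 6: x in {2,3}, choose 2; 2->2 ok
  pos 7: x in {2,3}, choose 3; 2->3 ok
  pos 8: x in {2,3}, choose 3; 3->3 ok
  pos 9: x in {2,3}, choose 2; 3->2 ok
  pos 10: x in {2,3}, choose 2; 2->2 ok
  pos 11: x in {2,3}, choose 2; 2->2 ok
  pos 12: y in {0,1}, choose 0; 2->0 ok
  pos 13: x in {2,3}, choose 3; 0->3 ok
  pos 14: y in {0,1}, choose 1; 3->1 ok
  pos 15: y in {0,1}, choose 0; 1->0 ok

0,3,1,1,0,2,2,3,3,2,2,2,0,3,1,0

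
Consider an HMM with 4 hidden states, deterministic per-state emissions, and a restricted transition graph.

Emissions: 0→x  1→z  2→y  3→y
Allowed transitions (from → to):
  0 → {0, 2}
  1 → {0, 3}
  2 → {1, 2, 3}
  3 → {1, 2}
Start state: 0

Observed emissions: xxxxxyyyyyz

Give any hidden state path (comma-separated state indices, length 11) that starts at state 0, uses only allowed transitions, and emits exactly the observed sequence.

  t0 'x' -> {0}, take 0 (start)
  t1 'x' -> {0}, take 0 (0->0 ok)
  t2 'x' -> {0}, take 0 (0->0 ok)
  t3 'x' -> {0}, take 0 (0->0 ok)
  t4 'x' -> {0}, take 0 (0->0 ok)
  t5 'y' -> {2,3}, take 2 (0->2 ok)
  t6 'y' -> {2,3}, take 2 (2->2 ok)
  t7 'y' -> {2,3}, take 2 (2->2 ok)
  t8 'y' -> {2,3}, take 2 (2->2 ok)
  t9 'y' -> {2,3}, take 3 (2->3 ok)
  t10 'z' -> {1}, take 1 (3->1 ok)

0,0,0,0,0,2,2,2,2,3,1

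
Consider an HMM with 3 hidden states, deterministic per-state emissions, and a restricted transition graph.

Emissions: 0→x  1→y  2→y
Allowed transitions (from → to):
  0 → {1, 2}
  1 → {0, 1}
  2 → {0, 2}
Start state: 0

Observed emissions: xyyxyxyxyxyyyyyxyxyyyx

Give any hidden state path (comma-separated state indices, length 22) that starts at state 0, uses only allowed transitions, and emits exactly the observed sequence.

0,1,1,0,1,0,1,0,1,0,2,2,2,2,2,0,2,0,2,2,2,0

  pos 0: x in {0}, choose 0; start
  pos 1: y in {1,2}, choose 1; 0->1 ok
  pos 2: y in {1,2}, choose 1; 1->1 ok
  pos 3: x in {0}, choose 0; 1->0 ok
  pos 4: y in {1,2}, choose 1; 0->1 ok
  pos 5: x in {0}, choose 0; 1->0 ok
  pos 6: y in {1,2}, choose 1; 0->1 ok
  pos 7: x in {0}, choose 0; 1->0 ok
  pos 8: y in {1,2}, choose 1; 0->1 ok
  pos 9: x in {0}, choose 0; 1->0 ok
  pos 10: y in {1,2}, choose 2; 0->2 ok
  pos 11: y in {1,2}, choose 2; 2->2 ok
  pos 12: y in {1,2}, choose 2; 2->2 ok
  pos 13: y in {1,2}, choose 2; 2->2 ok
  pos 14: y in {1,2}, choose 2; 2->2 ok
  pos 15: x in {0}, choose 0; 2->0 ok
  pos 16: y in {1,2}, choose 2; 0->2 ok
  pos 17: x in {0}, choose 0; 2->0 ok
  pos 18: y in {1,2}, choose 2; 0->2 ok
  pos 19: y in {1,2}, choose 2; 2->2 ok
  pos 20: y in {1,2}, choose 2; 2->2 ok
  pos 21: x in {0}, choose 0; 2->0 ok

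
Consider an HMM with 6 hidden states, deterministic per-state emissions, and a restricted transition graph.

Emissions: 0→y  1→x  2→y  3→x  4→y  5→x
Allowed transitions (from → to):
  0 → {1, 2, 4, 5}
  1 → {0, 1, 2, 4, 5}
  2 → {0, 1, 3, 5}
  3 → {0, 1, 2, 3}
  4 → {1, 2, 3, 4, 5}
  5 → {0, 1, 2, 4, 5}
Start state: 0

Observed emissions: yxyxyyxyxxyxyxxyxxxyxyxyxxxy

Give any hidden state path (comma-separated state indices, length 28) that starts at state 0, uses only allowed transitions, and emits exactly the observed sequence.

  0: obs=y cand={0,2,4} pick 0 [start]
  1: obs=x cand={1,3,5} pick 1 [0->1 ok]
  2: obs=y cand={0,2,4} pick 2 [1->2 ok]
  3: obs=x cand={1,3,5} pick 1 [2->1 ok]
  4: obs=y cand={0,2,4} pick 2 [1->2 ok]
  5: obs=y cand={0,2,4} pick 0 [2->0 ok]
  6: obs=x cand={1,3,5} pick 5 [0->5 ok]
  7: obs=y cand={0,2,4} pick 4 [5->4 ok]
  8: obs=x cand={1,3,5} pick 3 [4->3 ok]
  9: obs=x cand={1,3,5} pick 1 [3->1 ok]
  10: obs=y cand={0,2,4} pick 2 [1->2 ok]
  11: obs=x cand={1,3,5} pick 1 [2->1 ok]
  12: obs=y cand={0,2,4} pick 4 [1->4 ok]
  13: obs=x cand={1,3,5} pick 5 [4->5 ok]
  14: obs=x cand={1,3,5} pick 1 [5->1 ok]
  15: obs=y cand={0,2,4} pick 2 [1->2 ok]
  16: obs=x cand={1,3,5} pick 5 [2->5 ok]
  17: obs=x cand={1,3,5} pick 1 [5->1 ok]
  18: obs=x cand={1,3,5} pick 1 [1->1 ok]
  19: obs=y cand={0,2,4} pick 2 [1->2 ok]
  20: obs=x cand={1,3,5} pick 3 [2->3 ok]
  21: obs=y cand={0,2,4} pick 0 [3->0 ok]
  22: obs=x cand={1,3,5} pick 5 [0->5 ok]
  23: obs=y cand={0,2,4} pick 2 [5->2 ok]
  24: obs=x cand={1,3,5} pick 5 [2->5 ok]
  25: obs=x cand={1,3,5} pick 1 [5->1 ok]
  26: obs=x cand={1,3,5} pick 1 [1->1 ok]
  27: obs=y cand={0,2,4} pick 4 [1->4 ok]

0,1,2,1,2,0,5,4,3,1,2,1,4,5,1,2,5,1,1,2,3,0,5,2,5,1,1,4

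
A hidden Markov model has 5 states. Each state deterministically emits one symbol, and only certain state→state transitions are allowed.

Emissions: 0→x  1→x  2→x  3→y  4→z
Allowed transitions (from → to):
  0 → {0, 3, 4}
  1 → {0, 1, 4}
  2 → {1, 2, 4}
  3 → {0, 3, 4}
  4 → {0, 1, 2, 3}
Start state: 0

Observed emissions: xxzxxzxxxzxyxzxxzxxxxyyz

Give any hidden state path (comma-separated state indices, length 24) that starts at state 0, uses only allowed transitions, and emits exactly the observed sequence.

0,0,4,0,0,4,1,0,0,4,0,3,0,4,1,0,4,1,1,1,0,3,3,4

  0: obs=x cand={0,1,2} pick 0 [start]
  1: obs=x cand={0,1,2} pick 0 [0->0 ok]
  2: obs=z cand={4} pick 4 [0->4 ok]
  3: obs=x cand={0,1,2} pick 0 [4->0 ok]
  4: obs=x cand={0,1,2} pick 0 [0->0 ok]
  5: obs=z cand={4} pick 4 [0->4 ok]
  6: obs=x cand={0,1,2} pick 1 [4->1 ok]
  7: obs=x cand={0,1,2} pick 0 [1->0 ok]
  8: obs=x cand={0,1,2} pick 0 [0->0 ok]
  9: obs=z cand={4} pick 4 [0->4 ok]
  10: obs=x cand={0,1,2} pick 0 [4->0 ok]
  11: obs=y cand={3} pick 3 [0->3 ok]
  12: obs=x cand={0,1,2} pick 0 [3->0 ok]
  13: obs=z cand={4} pick 4 [0->4 ok]
  14: obs=x cand={0,1,2} pick 1 [4->1 ok]
  15: obs=x cand={0,1,2} pick 0 [1->0 ok]
  16: obs=z cand={4} pick 4 [0->4 ok]
  17: obs=x cand={0,1,2} pick 1 [4->1 ok]
  18: obs=x cand={0,1,2} pick 1 [1->1 ok]
  19: obs=x cand={0,1,2} pick 1 [1->1 ok]
  20: obs=x cand={0,1,2} pick 0 [1->0 ok]
  21: obs=y cand={3} pick 3 [0->3 ok]
  22: obs=y cand={3} pick 3 [3->3 ok]
  23: obs=z cand={4} pick 4 [3->4 ok]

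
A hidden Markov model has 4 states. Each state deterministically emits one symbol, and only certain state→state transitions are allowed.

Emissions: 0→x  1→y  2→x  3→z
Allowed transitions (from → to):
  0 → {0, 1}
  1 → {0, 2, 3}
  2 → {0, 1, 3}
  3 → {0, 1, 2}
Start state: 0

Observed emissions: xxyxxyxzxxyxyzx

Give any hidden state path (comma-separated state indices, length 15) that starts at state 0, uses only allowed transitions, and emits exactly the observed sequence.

0,0,1,0,0,1,2,3,2,0,1,2,1,3,0

  t0 'x' -> {0,2}, take 0 (start)
  t1 'x' -> {0,2}, take 0 (0->0 ok)
  t2 'y' -> {1}, take 1 (0->1 ok)
  t3 'x' -> {0,2}, take 0 (1->0 ok)
  t4 'x' -> {0,2}, take 0 (0->0 ok)
  t5 'y' -> {1}, take 1 (0->1 ok)
  t6 'x' -> {0,2}, take 2 (1->2 ok)
  t7 'z' -> {3}, take 3 (2->3 ok)
  t8 'x' -> {0,2}, take 2 (3->2 ok)
  t9 'x' -> {0,2}, take 0 (2->0 ok)
  t10 'y' -> {1}, take 1 (0->1 ok)
  t11 'x' -> {0,2}, take 2 (1->2 ok)
  t12 'y' -> {1}, take 1 (2->1 ok)
  t13 'z' -> {3}, take 3 (1->3 ok)
  t14 'x' -> {0,2}, take 0 (3->0 ok)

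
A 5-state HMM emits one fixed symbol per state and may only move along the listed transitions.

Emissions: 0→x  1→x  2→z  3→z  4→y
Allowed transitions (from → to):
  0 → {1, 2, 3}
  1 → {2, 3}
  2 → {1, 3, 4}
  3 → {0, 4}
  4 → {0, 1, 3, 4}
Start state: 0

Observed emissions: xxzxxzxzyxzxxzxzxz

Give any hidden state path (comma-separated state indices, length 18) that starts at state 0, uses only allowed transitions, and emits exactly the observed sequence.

  t0 'x' -> {0,1}, take 0 (start)
  t1 'x' -> {0,1}, take 1 (0->1 ok)
  t2 'z' -> {2,3}, take 3 (1->3 ok)
  t3 'x' -> {0,1}, take 0 (3->0 ok)
  t4 'x' -> {0,1}, take 1 (0->1 ok)
  t5 'z' -> {2,3}, take 2 (1->2 ok)
  t6 'x' -> {0,1}, take 1 (2->1 ok)
  t7 'z' -> {2,3}, take 3 (1->3 ok)
  t8 'y' -> {4}, take 4 (3->4 ok)
  t9 'x' -> {0,1}, take 1 (4->1 ok)
  t10 'z' -> {2,3}, take 3 (1->3 ok)
  t11 'x' -> {0,1}, take 0 (3->0 ok)
  t12 'x' -> {0,1}, take 1 (0->1 ok)
  t13 'z' -> {2,3}, take 3 (1->3 ok)
  t14 'x' -> {0,1}, take 0 (3->0 ok)
  t15 'z' -> {2,3}, take 2 (0->2 ok)
  t16 'x' -> {0,1}, take 1 (2->1 ok)
  t17 'z' -> {2,3}, take 2 (1->2 ok)

0,1,3,0,1,2,1,3,4,1,3,0,1,3,0,2,1,2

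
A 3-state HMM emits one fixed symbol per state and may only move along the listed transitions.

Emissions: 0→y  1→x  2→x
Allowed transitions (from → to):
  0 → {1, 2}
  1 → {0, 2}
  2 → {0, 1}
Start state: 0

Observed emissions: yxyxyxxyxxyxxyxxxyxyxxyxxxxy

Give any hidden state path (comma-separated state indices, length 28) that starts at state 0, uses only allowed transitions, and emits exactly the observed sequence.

0,1,0,1,0,1,2,0,2,1,0,2,1,0,2,1,2,0,1,0,2,1,0,2,1,2,1,0

  0: obs=y cand={0} pick 0 [start]
  1: obs=x cand={1,2} pick 1 [0->1 ok]
  2: obs=y cand={0} pick 0 [1->0 ok]
  3: obs=x cand={1,2} pick 1 [0->1 ok]
  4: obs=y cand={0} pick 0 [1->0 ok]
  5: obs=x cand={1,2} pick 1 [0->1 ok]
  6: obs=x cand={1,2} pick 2 [1->2 ok]
  7: obs=y cand={0} pick 0 [2->0 ok]
  8: obs=x cand={1,2} pick 2 [0->2 ok]
  9: obs=x cand={1,2} pick 1 [2->1 ok]
  10: obs=y cand={0} pick 0 [1->0 ok]
  11: obs=x cand={1,2} pick 2 [0->2 ok]
  12: obs=x cand={1,2} pick 1 [2->1 ok]
  13: obs=y cand={0} pick 0 [1->0 ok]
  14: obs=x cand={1,2} pick 2 [0->2 ok]
  15: obs=x cand={1,2} pick 1 [2->1 ok]
  16: obs=x cand={1,2} pick 2 [1->2 ok]
  17: obs=y cand={0} pick 0 [2->0 ok]
  18: obs=x cand={1,2} pick 1 [0->1 ok]
  19: obs=y cand={0} pick 0 [1->0 ok]
  20: obs=x cand={1,2} pick 2 [0->2 ok]
  21: obs=x cand={1,2} pick 1 [2->1 ok]
  22: obs=y cand={0} pick 0 [1->0 ok]
  23: obs=x cand={1,2} pick 2 [0->2 ok]
  24: obs=x cand={1,2} pick 1 [2->1 ok]
  25: obs=x cand={1,2} pick 2 [1->2 ok]
  26: obs=x cand={1,2} pick 1 [2->1 ok]
  27: obs=y cand={0} pick 0 [1->0 ok]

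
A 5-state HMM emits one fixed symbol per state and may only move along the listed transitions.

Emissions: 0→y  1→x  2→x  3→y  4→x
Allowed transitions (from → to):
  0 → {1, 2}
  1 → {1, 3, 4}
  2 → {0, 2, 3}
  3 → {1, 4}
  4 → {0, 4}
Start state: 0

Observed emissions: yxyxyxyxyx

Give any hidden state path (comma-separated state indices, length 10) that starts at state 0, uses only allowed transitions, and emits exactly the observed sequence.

0,1,3,4,0,2,0,2,3,1

  [0] y  {0,3}  => 0  start
  [1] x  {1,2,4}  => 1  0->1 ok
  [2] y  {0,3}  => 3  1->3 ok
  [3] x  {1,2,4}  => 4  3->4 ok
  [4] y  {0,3}  => 0  4->0 ok
  [5] x  {1,2,4}  => 2  0->2 ok
  [6] y  {0,3}  => 0  2->0 ok
  [7] x  {1,2,4}  => 2  0->2 ok
  [8] y  {0,3}  => 3  2->3 ok
  [9] x  {1,2,4}  => 1  3->1 ok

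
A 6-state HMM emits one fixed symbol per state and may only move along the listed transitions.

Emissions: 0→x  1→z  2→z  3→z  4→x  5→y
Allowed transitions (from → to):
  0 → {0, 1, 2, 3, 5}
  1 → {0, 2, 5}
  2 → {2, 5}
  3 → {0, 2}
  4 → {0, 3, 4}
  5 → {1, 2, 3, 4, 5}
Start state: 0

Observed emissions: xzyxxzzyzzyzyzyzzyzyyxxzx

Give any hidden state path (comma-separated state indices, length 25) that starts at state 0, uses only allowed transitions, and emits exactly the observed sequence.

  t0 'x' -> {0,4}, take 0 (start)
  t1 'z' -> {1,2,3}, take 1 (0->1 ok)
  t2 'y' -> {5}, take 5 (1->5 ok)
  t3 'x' -> {0,4}, take 4 (5->4 ok)
  t4 'x' -> {0,4}, take 4 (4->4 ok)
  t5 'z' -> {1,2,3}, take 3 (4->3 ok)
  t6 'z' -> {1,2,3}, take 2 (3->2 ok)
  t7 'y' -> {5}, take 5 (2->5 ok)
  t8 'z' -> {1,2,3}, take 1 (5->1 ok)
  t9 'z' -> {1,2,3}, take 2 (1->2 ok)
  t10 'y' -> {5}, take 5 (2->5 ok)
  t11 'z' -> {1,2,3}, take 1 (5->1 ok)
  t12 'y' -> {5}, take 5 (1->5 ok)
  t13 'z' -> {1,2,3}, take 1 (5->1 ok)
  t14 'y' -> {5}, take 5 (1->5 ok)
  t15 'z' -> {1,2,3}, take 2 (5->2 ok)
  t16 'z' -> {1,2,3}, take 2 (2->2 ok)
  t17 'y' -> {5}, take 5 (2->5 ok)
  t18 'z' -> {1,2,3}, take 2 (5->2 ok)
  t19 'y' -> {5}, take 5 (2->5 ok)
  t20 'y' -> {5}, take 5 (5->5 ok)
  t21 'x' -> {0,4}, take 4 (5->4 ok)
  t22 'x' -> {0,4}, take 4 (4->4 ok)
  t23 'z' -> {1,2,3}, take 3 (4->3 ok)
  t24 'x' -> {0,4}, take 0 (3->0 ok)

0,1,5,4,4,3,2,5,1,2,5,1,5,1,5,2,2,5,2,5,5,4,4,3,0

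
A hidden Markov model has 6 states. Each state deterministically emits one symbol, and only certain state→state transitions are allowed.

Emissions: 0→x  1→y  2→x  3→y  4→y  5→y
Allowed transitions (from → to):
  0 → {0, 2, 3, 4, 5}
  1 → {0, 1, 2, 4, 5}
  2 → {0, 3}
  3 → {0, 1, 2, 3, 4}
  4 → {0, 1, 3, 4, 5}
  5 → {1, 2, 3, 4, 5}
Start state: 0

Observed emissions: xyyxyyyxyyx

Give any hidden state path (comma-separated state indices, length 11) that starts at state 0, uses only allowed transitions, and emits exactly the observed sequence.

0,5,1,0,5,4,3,2,3,4,0

  t0 'x' -> {0,2}, take 0 (start)
  t1 'y' -> {1,3,4,5}, take 5 (0->5 ok)
  t2 'y' -> {1,3,4,5}, take 1 (5->1 ok)
  t3 'x' -> {0,2}, take 0 (1->0 ok)
  t4 'y' -> {1,3,4,5}, take 5 (0->5 ok)
  t5 'y' -> {1,3,4,5}, take 4 (5->4 ok)
  t6 'y' -> {1,3,4,5}, take 3 (4->3 ok)
  t7 'x' -> {0,2}, take 2 (3->2 ok)
  t8 'y' -> {1,3,4,5}, take 3 (2->3 ok)
  t9 'y' -> {1,3,4,5}, take 4 (3->4 ok)
  t10 'x' -> {0,2}, take 0 (4->0 ok)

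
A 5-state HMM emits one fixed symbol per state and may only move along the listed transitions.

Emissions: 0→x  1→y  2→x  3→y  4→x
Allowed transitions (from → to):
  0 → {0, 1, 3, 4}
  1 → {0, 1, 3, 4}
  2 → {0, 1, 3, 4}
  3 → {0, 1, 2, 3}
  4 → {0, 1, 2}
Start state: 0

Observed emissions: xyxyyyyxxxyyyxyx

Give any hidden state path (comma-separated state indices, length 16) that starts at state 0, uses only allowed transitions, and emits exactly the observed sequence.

  0: obs=x cand={0,2,4} pick 0 [start]
  1: obs=y cand={1,3} pick 1 [0->1 ok]
  2: obs=x cand={0,2,4} pick 4 [1->4 ok]
  3: obs=y cand={1,3} pick 1 [4->1 ok]
  4: obs=y cand={1,3} pick 1 [1->1 ok]
  5: obs=y cand={1,3} pick 3 [1->3 ok]
  6: obs=y cand={1,3} pick 3 [3->3 ok]
  7: obs=x cand={0,2,4} pick 2 [3->2 ok]
  8: obs=x cand={0,2,4} pick 0 [2->0 ok]
  9: obs=x cand={0,2,4} pick 4 [0->4 ok]
  10: obs=y cand={1,3} pick 1 [4->1 ok]
  11: obs=y cand={1,3} pick 3 [1->3 ok]
  12: obs=y cand={1,3} pick 3 [3->3 ok]
  13: obs=x cand={0,2,4} pick 0 [3->0 ok]
  14: obs=y cand={1,3} pick 3 [0->3 ok]
  15: obs=x cand={0,2,4} pick 2 [3->2 ok]

0,1,4,1,1,3,3,2,0,4,1,3,3,0,3,2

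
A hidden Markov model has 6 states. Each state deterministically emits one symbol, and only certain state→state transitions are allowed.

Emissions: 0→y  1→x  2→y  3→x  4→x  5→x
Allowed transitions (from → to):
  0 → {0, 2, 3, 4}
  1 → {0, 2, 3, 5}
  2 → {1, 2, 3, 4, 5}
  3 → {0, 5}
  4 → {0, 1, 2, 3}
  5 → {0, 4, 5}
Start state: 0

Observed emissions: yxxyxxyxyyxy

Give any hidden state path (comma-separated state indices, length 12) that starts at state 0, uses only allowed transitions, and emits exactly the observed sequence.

  pos 0: y in {0,2}, choose 0; start
  pos 1: x in {1,3,4,5}, choose 3; 0->3 ok
  pos 2: x in {1,3,4,5}, choose 5; 3->5 ok
  pos 3: y in {0,2}, choose 0; 5->0 ok
  pos 4: x in {1,3,4,5}, choose 4; 0->4 ok
  pos 5: x in {1,3,4,5}, choose 3; 4->3 ok
  pos 6: y in {0,2}, choose 0; 3->0 ok
  pos 7: x in {1,3,4,5}, choose 4; 0->4 ok
  pos 8: y in {0,2}, choose 0; 4->0 ok
  pos 9: y in {0,2}, choose 0; 0->0 ok
  pos 10: x in {1,3,4,5}, choose 4; 0->4 ok
  pos 11: y in {0,2}, choose 0; 4->0 ok

0,3,5,0,4,3,0,4,0,0,4,0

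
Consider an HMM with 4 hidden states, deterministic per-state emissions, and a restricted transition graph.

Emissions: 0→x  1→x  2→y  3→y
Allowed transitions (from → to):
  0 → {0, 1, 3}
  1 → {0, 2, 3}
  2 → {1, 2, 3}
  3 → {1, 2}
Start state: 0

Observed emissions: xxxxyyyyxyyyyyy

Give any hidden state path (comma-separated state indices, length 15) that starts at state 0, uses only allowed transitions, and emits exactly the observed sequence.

0,0,0,0,3,2,2,3,1,3,2,2,2,2,3

  0: obs=x cand={0,1} pick 0 [start]
  1: obs=x cand={0,1} pick 0 [0->0 ok]
  2: obs=x cand={0,1} pick 0 [0->0 ok]
  3: obs=x cand={0,1} pick 0 [0->0 ok]
  4: obs=y cand={2,3} pick 3 [0->3 ok]
  5: obs=y cand={2,3} pick 2 [3->2 ok]
  6: obs=y cand={2,3} pick 2 [2->2 ok]
  7: obs=y cand={2,3} pick 3 [2->3 ok]
  8: obs=x cand={0,1} pick 1 [3->1 ok]
  9: obs=y cand={2,3} pick 3 [1->3 ok]
  10: obs=y cand={2,3} pick 2 [3->2 ok]
  11: obs=y cand={2,3} pick 2 [2->2 ok]
  12: obs=y cand={2,3} pick 2 [2->2 ok]
  13: obs=y cand={2,3} pick 2 [2->2 ok]
  14: obs=y cand={2,3} pick 3 [2->3 ok]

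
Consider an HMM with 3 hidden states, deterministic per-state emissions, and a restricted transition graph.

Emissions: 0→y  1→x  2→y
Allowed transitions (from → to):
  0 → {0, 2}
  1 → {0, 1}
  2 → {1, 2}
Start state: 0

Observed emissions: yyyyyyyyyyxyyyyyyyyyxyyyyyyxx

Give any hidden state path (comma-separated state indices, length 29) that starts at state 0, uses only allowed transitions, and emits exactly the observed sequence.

  t0 'y' -> {0,2}, take 0 (start)
  t1 'y' -> {0,2}, take 0 (0->0 ok)
  t2 'y' -> {0,2}, take 0 (0->0 ok)
  t3 'y' -> {0,2}, take 2 (0->2 ok)
  t4 'y' -> {0,2}, take 2 (2->2 ok)
  t5 'y' -> {0,2}, take 2 (2->2 ok)
  t6 'y' -> {0,2}, take 2 (2->2 ok)
  t7 'y' -> {0,2}, take 2 (2->2 ok)
  t8 'y' -> {0,2}, take 2 (2->2 ok)
  t9 'y' -> {0,2}, take 2 (2->2 ok)
  t10 'x' -> {1}, take 1 (2->1 ok)
  t11 'y' -> {0,2}, take 0 (1->0 ok)
  t12 'y' -> {0,2}, take 0 (0->0 ok)
  t13 'y' -> {0,2}, take 0 (0->0 ok)
  t14 'y' -> {0,2}, take 0 (0->0 ok)
  t15 'y' -> {0,2}, take 2 (0->2 ok)
  t16 'y' -> {0,2}, take 2 (2->2 ok)
  t17 'y' -> {0,2}, take 2 (2->2 ok)
  t18 'y' -> {0,2}, take 2 (2->2 ok)
  t19 'y' -> {0,2}, take 2 (2->2 ok)
  t20 'x' -> {1}, take 1 (2->1 ok)
  t21 'y' -> {0,2}, take 0 (1->0 ok)
  t22 'y' -> {0,2}, take 0 (0->0 ok)
  t23 'y' -> {0,2}, take 0 (0->0 ok)
  t24 'y' -> {0,2}, take 0 (0->0 ok)
  t25 'y' -> {0,2}, take 0 (0->0 ok)
  t26 'y' -> {0,2}, take 2 (0->2 ok)
  t27 'x' -> {1}, take 1 (2->1 ok)
  t28 'x' -> {1}, take 1 (1->1 ok)

0,0,0,2,2,2,2,2,2,2,1,0,0,0,0,2,2,2,2,2,1,0,0,0,0,0,2,1,1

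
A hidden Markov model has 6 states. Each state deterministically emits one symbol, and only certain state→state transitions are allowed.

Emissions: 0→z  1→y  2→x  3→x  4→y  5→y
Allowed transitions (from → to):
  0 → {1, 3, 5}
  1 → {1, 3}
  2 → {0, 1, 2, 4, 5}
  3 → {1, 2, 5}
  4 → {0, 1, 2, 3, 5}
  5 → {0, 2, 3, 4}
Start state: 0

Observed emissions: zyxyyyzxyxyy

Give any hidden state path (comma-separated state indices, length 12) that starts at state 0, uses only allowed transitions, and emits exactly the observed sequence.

0,1,3,5,4,5,0,3,1,3,5,4

  t0 'z' -> {0}, take 0 (start)
  t1 'y' -> {1,4,5}, take 1 (0->1 ok)
  t2 'x' -> {2,3}, take 3 (1->3 ok)
  t3 'y' -> {1,4,5}, take 5 (3->5 ok)
  t4 'y' -> {1,4,5}, take 4 (5->4 ok)
  t5 'y' -> {1,4,5}, take 5 (4->5 ok)
  t6 'z' -> {0}, take 0 (5->0 ok)
  t7 'x' -> {2,3}, take 3 (0->3 ok)
  t8 'y' -> {1,4,5}, take 1 (3->1 ok)
  t9 'x' -> {2,3}, take 3 (1->3 ok)
  t10 'y' -> {1,4,5}, take 5 (3->5 ok)
  t11 'y' -> {1,4,5}, take 4 (5->4 ok)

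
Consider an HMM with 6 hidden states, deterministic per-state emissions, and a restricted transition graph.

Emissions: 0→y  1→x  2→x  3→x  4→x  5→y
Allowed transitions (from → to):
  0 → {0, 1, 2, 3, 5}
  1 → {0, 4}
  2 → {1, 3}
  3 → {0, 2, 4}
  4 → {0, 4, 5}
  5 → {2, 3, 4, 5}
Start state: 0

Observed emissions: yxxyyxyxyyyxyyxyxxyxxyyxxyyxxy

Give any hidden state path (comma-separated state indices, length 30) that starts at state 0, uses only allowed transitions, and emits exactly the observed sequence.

  t0 'y' -> {0,5}, take 0 (start)
  t1 'x' -> {1,2,3,4}, take 2 (0->2 ok)
  t2 'x' -> {1,2,3,4}, take 3 (2->3 ok)
  t3 'y' -> {0,5}, take 0 (3->0 ok)
  t4 'y' -> {0,5}, take 5 (0->5 ok)
  t5 'x' -> {1,2,3,4}, take 3 (5->3 ok)
  t6 'y' -> {0,5}, take 0 (3->0 ok)
  t7 'x' -> {1,2,3,4}, take 3 (0->3 ok)
  t8 'y' -> {0,5}, take 0 (3->0 ok)
  t9 'y' -> {0,5}, take 0 (0->0 ok)
  t10 'y' -> {0,5}, take 5 (0->5 ok)
  t11 'x' -> {1,2,3,4}, take 4 (5->4 ok)
  t12 'y' -> {0,5}, take 0 (4->0 ok)
  t13 'y' -> {0,5}, take 5 (0->5 ok)
  t14 'x' -> {1,2,3,4}, take 3 (5->3 ok)
  t15 'y' -> {0,5}, take 0 (3->0 ok)
  t16 'x' -> {1,2,3,4}, take 1 (0->1 ok)
  t17 'x' -> {1,2,3,4}, take 4 (1->4 ok)
  t18 'y' -> {0,5}, take 0 (4->0 ok)
  t19 'x' -> {1,2,3,4}, take 2 (0->2 ok)
  t20 'x' -> {1,2,3,4}, take 1 (2->1 ok)
  t21 'y' -> {0,5}, take 0 (1->0 ok)
  t22 'y' -> {0,5}, take 0 (0->0 ok)
  t23 'x' -> {1,2,3,4}, take 3 (0->3 ok)
  t24 'x' -> {1,2,3,4}, take 4 (3->4 ok)
  t25 'y' -> {0,5}, take 5 (4->5 ok)
  t26 'y' -> {0,5}, take 5 (5->5 ok)
  t27 'x' -> {1,2,3,4}, take 2 (5->2 ok)
  t28 'x' -> {1,2,3,4}, take 3 (2->3 ok)
  t29 'y' -> {0,5}, take 0 (3->0 ok)

0,2,3,0,5,3,0,3,0,0,5,4,0,5,3,0,1,4,0,2,1,0,0,3,4,5,5,2,3,0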